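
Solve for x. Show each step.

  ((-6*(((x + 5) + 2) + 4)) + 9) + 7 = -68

Step 1. [((-6*(((x + 5) + 2) + 4)) + 9) + 7 = -68] the outer +7 inverts by subtracting 7 ⇒ sub: (-6*(((x + 5) + 2) + 4)) + 9 = -75.
Step 2. [(-6*(((x + 5) + 2) + 4)) + 9 = -75] the outer +9 inverts by subtracting 9 ⇒ sub: -6*(((x + 5) + 2) + 4) = -84.
Step 3. [-6*(((x + 5) + 2) + 4) = -84] -6·(inner) — divide through by -6. So div: ((x + 5) + 2) + 4 = 14.
Step 4. [((x + 5) + 2) + 4 = 14] +4 is outermost — subtract 4 both sides. So sub: (x + 5) + 2 = 10.
Step 5. [(x + 5) + 2 = 10] subtract 2: x sits inside (… + 2), so sub: x + 5 = 8.
Step 6. [x + 5 = 8] 5 comes off first (subtract 5). So sub: x = 3.

Answer: x ∈ {3}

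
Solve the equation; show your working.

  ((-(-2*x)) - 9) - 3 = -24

Step 1. [((-(-2*x)) - 9) - 3 = -24] add 3: x sits inside (… - 3) ⇒ sub: (-(-2*x)) - 9 = -21.
Step 2. [(-(-2*x)) - 9 = -21] peel the -9: add 9 from each side. So sub: -(-2*x) = -12.
Step 3. [-(-2*x) = -12] flip signs both sides. So neg: -2*x = 12.
Step 4. [-2*x = 12] -2·(inner) — divide through by -2, so div: x = -6.

Answer: x ∈ {-6}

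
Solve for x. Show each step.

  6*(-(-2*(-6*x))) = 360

Step 1. [6*(-(-2*(-6*x))) = 360] 6 out front; divide by 6 ⇒ div: -(-2*(-6*x)) = 60.
Step 2. [-(-2*(-6*x)) = 60] flip signs both sides, so neg: -2*(-6*x) = -60.
Step 3. [-2*(-6*x) = -60] -2·(inner) — divide through by -2, so div: -6*x = 30.
Step 4. [-6*x = 30] LHS = -6·(…); ÷-6 both sides, so div: x = -5.

Answer: x ∈ {-5}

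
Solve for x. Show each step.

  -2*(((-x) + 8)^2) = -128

Step 1. [-2*(((-x) + 8)^2) = -128] LHS = -2·(…); ÷-2 both sides, so div: ((-x) + 8)^2 = 64.
Step 2. [((-x) + 8)^2 = 64] LHS squared, RHS 64 ≥ 0: apply √ (±). So sqrt: (-x) + 8 = 8 or -8.
Step 3. [(-x) + 8 = 8 or -8] 8 comes off first (subtract 8) ⇒ sub: -x = 0 or -16.
Step 4. [-x = 0 or -16] leading − — multiply by −1. So neg: x = 0 or 16.

Answer: x ∈ {0, 16}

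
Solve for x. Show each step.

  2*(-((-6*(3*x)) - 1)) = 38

Step 1. [2*(-((-6*(3*x)) - 1)) = 38] 2·(inner) — divide through by 2, so div: -((-6*(3*x)) - 1) = 19.
Step 2. [-((-6*(3*x)) - 1) = 19] leading − — multiply by −1, so neg: (-6*(3*x)) - 1 = -19.
Step 3. [(-6*(3*x)) - 1 = -19] -1 is outermost — add 1 both sides, so sub: -6*(3*x) = -18.
Step 4. [-6*(3*x) = -18] leading coefficient -6: divide by -6. So div: 3*x = 3.
Step 5. [3*x = 3] leading coefficient 3: divide by 3 ⇒ div: x = 1.

Answer: x ∈ {1}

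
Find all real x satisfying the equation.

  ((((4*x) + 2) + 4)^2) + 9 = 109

Step 1. [((((4*x) + 2) + 4)^2) + 9 = 109] peel the +9: subtract 9 from each side, so sub: (((4*x) + 2) + 4)^2 = 100.
Step 2. [(((4*x) + 2) + 4)^2 = 100] LHS squared, RHS 100 ≥ 0: apply √ (±) ⇒ sqrt: ((4*x) + 2) + 4 = 10 or -10.
Step 3. [((4*x) + 2) + 4 = 10 or -10] +4 is outermost — subtract 4 both sides ⇒ sub: (4*x) + 2 = 6 or -14.
Step 4. [(4*x) + 2 = 6 or -14] +2 is outermost — subtract 2 both sides, so sub: 4*x = 4 or -16.
Step 5. [4*x = 4 or -16] divide by the outer 4, so div: x = 1 or -4.

Answer: x ∈ {-4, 1}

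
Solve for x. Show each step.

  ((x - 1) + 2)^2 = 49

Step 1. [((x - 1) + 2)^2 = 49] √ both sides: 49 ≥ 0 gives two branches, so sqrt: (x - 1) + 2 = 7 or -7.
Step 2. [(x - 1) + 2 = 7 or -7] peel the +2: subtract 2 from each side, so sub: x - 1 = 5 or -9.
Step 3. [x - 1 = 5 or -9] 1 comes off first (add 1) ⇒ sub: x = 6 or -8.

Answer: x ∈ {-8, 6}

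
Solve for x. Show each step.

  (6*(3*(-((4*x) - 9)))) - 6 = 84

Step 1. [(6*(3*(-((4*x) - 9)))) - 6 = 84] peel the -6: add 6 from each side, so sub: 6*(3*(-((4*x) - 9))) = 90.
Step 2. [6*(3*(-((4*x) - 9))) = 90] 6 out front; divide by 6. So div: 3*(-((4*x) - 9)) = 15.
Step 3. [3*(-((4*x) - 9)) = 15] divide by the outer 3 ⇒ div: -((4*x) - 9) = 5.
Step 4. [-((4*x) - 9) = 5] leading − — multiply by −1. So neg: (4*x) - 9 = -5.
Step 5. [(4*x) - 9 = -5] add 9: x sits inside (… - 9), so sub: 4*x = 4.
Step 6. [4*x = 4] divide by the outer 4. So div: x = 1.

Answer: x ∈ {1}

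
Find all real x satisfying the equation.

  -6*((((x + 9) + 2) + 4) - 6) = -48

Step 1. [-6*((((x + 9) + 2) + 4) - 6) = -48] LHS = -6·(…); ÷-6 both sides, so div: (((x + 9) + 2) + 4) - 6 = 8.
Step 2. [(((x + 9) + 2) + 4) - 6 = 8] -6 is outermost — add 6 both sides, so sub: ((x + 9) + 2) + 4 = 14.
Step 3. [((x + 9) + 2) + 4 = 14] +4 is outermost — subtract 4 both sides ⇒ sub: (x + 9) + 2 = 10.
Step 4. [(x + 9) + 2 = 10] the outer +2 inverts by subtracting 2. So sub: x + 9 = 8.
Step 5. [x + 9 = 8] the outer +9 inverts by subtracting 9 ⇒ sub: x = -1.

Answer: x ∈ {-1}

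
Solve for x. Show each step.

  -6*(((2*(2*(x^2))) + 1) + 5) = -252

Step 1. [-6*(((2*(2*(x^2))) + 1) + 5) = -252] -6 out front; divide by -6, so div: ((2*(2*(x^2))) + 1) + 5 = 42.
Step 2. [((2*(2*(x^2))) + 1) + 5 = 42] the outer +5 inverts by subtracting 5 ⇒ sub: (2*(2*(x^2))) + 1 = 37.
Step 3. [(2*(2*(x^2))) + 1 = 37] +1 is outermost — subtract 1 both sides ⇒ sub: 2*(2*(x^2)) = 36.
Step 4. [2*(2*(x^2)) = 36] LHS = 2·(…); ÷2 both sides. So div: 2*(x^2) = 18.
Step 5. [2*(x^2) = 18] 2 out front; divide by 2 ⇒ div: x^2 = 9.
Step 6. [x^2 = 9] LHS squared, RHS 9 ≥ 0: apply √ (±). So sqrt: x = 3 or -3.

Answer: x ∈ {-3, 3}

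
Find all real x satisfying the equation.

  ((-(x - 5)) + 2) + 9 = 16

Step 1. [((-(x - 5)) + 2) + 9 = 16] subtract 9: x sits inside (… + 9), so sub: (-(x - 5)) + 2 = 7.
Step 2. [(-(x - 5)) + 2 = 7] the outer +2 inverts by subtracting 2 ⇒ sub: -(x - 5) = 5.
Step 3. [-(x - 5) = 5] LHS negated; negate both sides. So neg: x - 5 = -5.
Step 4. [x - 5 = -5] 5 comes off first (add 5). So sub: x = 0.

Answer: x ∈ {0}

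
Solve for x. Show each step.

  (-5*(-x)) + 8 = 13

Step 1. [(-5*(-x)) + 8 = 13] peel the +8: subtract 8 from each side ⇒ sub: -5*(-x) = 5.
Step 2. [-5*(-x) = 5] -5·(inner) — divide through by -5, so div: -x = -1.
Step 3. [-x = -1] flip signs both sides, so neg: x = 1.

Answer: x ∈ {1}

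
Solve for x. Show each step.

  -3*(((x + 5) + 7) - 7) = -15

Step 1. [-3*(((x + 5) + 7) - 7) = -15] LHS = -3·(…); ÷-3 both sides, so div: ((x + 5) + 7) - 7 = 5.
Step 2. [((x + 5) + 7) - 7 = 5] -7 is outermost — add 7 both sides ⇒ sub: (x + 5) + 7 = 12.
Step 3. [(x + 5) + 7 = 12] 7 comes off first (subtract 7), so sub: x + 5 = 5.
Step 4. [x + 5 = 5] 5 comes off first (subtract 5), so sub: x = 0.

Answer: x ∈ {0}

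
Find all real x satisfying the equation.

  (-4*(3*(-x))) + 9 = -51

Step 1. [(-4*(3*(-x))) + 9 = -51] +9 is outermost — subtract 9 both sides, so sub: -4*(3*(-x)) = -60.
Step 2. [-4*(3*(-x)) = -60] leading coefficient -4: divide by -4, so div: 3*(-x) = 15.
Step 3. [3*(-x) = 15] leading coefficient 3: divide by 3 ⇒ div: -x = 5.
Step 4. [-x = 5] LHS negated; negate both sides ⇒ neg: x = -5.

Answer: x ∈ {-5}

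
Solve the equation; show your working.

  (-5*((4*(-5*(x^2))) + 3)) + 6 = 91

Step 1. [(-5*((4*(-5*(x^2))) + 3)) + 6 = 91] 6 comes off first (subtract 6) ⇒ sub: -5*((4*(-5*(x^2))) + 3) = 85.
Step 2. [-5*((4*(-5*(x^2))) + 3) = 85] LHS = -5·(…); ÷-5 both sides ⇒ div: (4*(-5*(x^2))) + 3 = -17.
Step 3. [(4*(-5*(x^2))) + 3 = -17] +3 is outermost — subtract 3 both sides, so sub: 4*(-5*(x^2)) = -20.
Step 4. [4*(-5*(x^2)) = -20] 4·(inner) — divide through by 4. So div: -5*(x^2) = -5.
Step 5. [-5*(x^2) = -5] divide by the outer -5, so div: x^2 = 1.
Step 6. [x^2 = 1] √ both sides: 1 ≥ 0 gives two branches. So sqrt: x = 1 or -1.

Answer: x ∈ {-1, 1}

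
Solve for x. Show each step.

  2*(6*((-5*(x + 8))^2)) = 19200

Step 1. [2*(6*((-5*(x + 8))^2)) = 19200] 2 out front; divide by 2. So div: 6*((-5*(x + 8))^2) = 9600.
Step 2. [6*((-5*(x + 8))^2) = 9600] leading coefficient 6: divide by 6 ⇒ div: (-5*(x + 8))^2 = 1600.
Step 3. [(-5*(x + 8))^2 = 1600] LHS squared, RHS 1600 ≥ 0: apply √ (±), so sqrt: -5*(x + 8) = 40 or -40.
Step 4. [-5*(x + 8) = 40 or -40] LHS = -5·(…); ÷-5 both sides. So div: x + 8 = -8 or 8.
Step 5. [x + 8 = -8 or 8] peel the +8: subtract 8 from each side, so sub: x = -16 or 0.

Answer: x ∈ {-16, 0}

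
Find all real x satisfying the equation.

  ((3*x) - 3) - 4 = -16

Step 1. [((3*x) - 3) - 4 = -16] 4 comes off first (add 4) ⇒ sub: (3*x) - 3 = -12.
Step 2. [(3*x) - 3 = -12] 3 | LHS and 3 | -12: pull 3 out. So factor: x - 1 = -4.
Step 3. [x - 1 = -4] add 1: x sits inside (… - 1). So sub: x = -3.

Answer: x ∈ {-3}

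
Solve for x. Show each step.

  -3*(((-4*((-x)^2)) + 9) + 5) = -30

Step 1. [-3*(((-4*((-x)^2)) + 9) + 5) = -30] divide by the outer -3. So div: ((-4*((-x)^2)) + 9) + 5 = 10.
Step 2. [((-4*((-x)^2)) + 9) + 5 = 10] +5 is outermost — subtract 5 both sides ⇒ sub: (-4*((-x)^2)) + 9 = 5.
Step 3. [(-4*((-x)^2)) + 9 = 5] 9 comes off first (subtract 9) ⇒ sub: -4*((-x)^2) = -4.
Step 4. [-4*((-x)^2) = -4] LHS = -4·(…); ÷-4 both sides. So div: (-x)^2 = 1.
Step 5. [(-x)^2 = 1] LHS squared, RHS 1 ≥ 0: apply √ (±) ⇒ sqrt: -x = 1 or -1.
Step 6. [-x = 1 or -1] flip signs both sides. So neg: x = -1 or 1.

Answer: x ∈ {-1, 1}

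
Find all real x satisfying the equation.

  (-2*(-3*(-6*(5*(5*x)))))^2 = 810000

Step 1. [(-2*(-3*(-6*(5*(5*x)))))^2 = 810000] 810000 ≥ 0, LHS is (·)² — take ±√ ⇒ sqrt: -2*(-3*(-6*(5*(5*x)))) = 900 or -900.
Step 2. [-2*(-3*(-6*(5*(5*x)))) = 900 or -900] divide by the outer -2. So div: -3*(-6*(5*(5*x))) = -450 or 450.
Step 3. [-3*(-6*(5*(5*x))) = -450 or 450] LHS = -3·(…); ÷-3 both sides ⇒ div: -6*(5*(5*x)) = 150 or -150.
Step 4. [-6*(5*(5*x)) = 150 or -150] -6·(inner) — divide through by -6 ⇒ div: 5*(5*x) = -25 or 25.
Step 5. [5*(5*x) = -25 or 25] LHS = 5·(…); ÷5 both sides, so div: 5*x = -5 or 5.
Step 6. [5*x = -5 or 5] 5·(inner) — divide through by 5 ⇒ div: x = -1 or 1.

Answer: x ∈ {-1, 1}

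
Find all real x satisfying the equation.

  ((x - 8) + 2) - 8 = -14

Step 1. [((x - 8) + 2) - 8 = -14] peel the -8: add 8 from each side ⇒ sub: (x - 8) + 2 = -6.
Step 2. [(x - 8) + 2 = -6] peel the +2: subtract 2 from each side ⇒ sub: x - 8 = -8.
Step 3. [x - 8 = -8] peel the -8: add 8 from each side. So sub: x = 0.

Answer: x ∈ {0}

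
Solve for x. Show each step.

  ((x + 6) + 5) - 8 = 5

Step 1. [((x + 6) + 5) - 8 = 5] peel the -8: add 8 from each side, so sub: (x + 6) + 5 = 13.
Step 2. [(x + 6) + 5 = 13] 5 comes off first (subtract 5), so sub: x + 6 = 8.
Step 3. [x + 6 = 8] subtract 6: x sits inside (… + 6) ⇒ sub: x = 2.

Answer: x ∈ {2}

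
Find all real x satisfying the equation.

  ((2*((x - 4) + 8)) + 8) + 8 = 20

Step 1. [((2*((x - 4) + 8)) + 8) + 8 = 20] the outer +8 inverts by subtracting 8 ⇒ sub: (2*((x - 4) + 8)) + 8 = 12.
Step 2. [(2*((x - 4) + 8)) + 8 = 12] 2 divides every term; factor it out ⇒ factor: ((x - 4) + 8) + 4 = 6.
Step 3. [((x - 4) + 8) + 4 = 6] 4 comes off first (subtract 4) ⇒ sub: (x - 4) + 8 = 2.
Step 4. [(x - 4) + 8 = 2] the outer +8 inverts by subtracting 8. So sub: x - 4 = -6.
Step 5. [x - 4 = -6] -4 is outermost — add 4 both sides, so sub: x = -2.

Answer: x ∈ {-2}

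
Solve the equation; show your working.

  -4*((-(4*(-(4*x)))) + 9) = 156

Step 1. [-4*((-(4*(-(4*x)))) + 9) = 156] LHS = -4·(…); ÷-4 both sides ⇒ div: (-(4*(-(4*x)))) + 9 = -39.
Step 2. [(-(4*(-(4*x)))) + 9 = -39] subtract 9: x sits inside (… + 9), so sub: -(4*(-(4*x))) = -48.
Step 3. [-(4*(-(4*x))) = -48] flip signs both sides ⇒ neg: 4*(-(4*x)) = 48.
Step 4. [4*(-(4*x)) = 48] divide by the outer 4 ⇒ div: -(4*x) = 12.
Step 5. [-(4*x) = 12] LHS negated; negate both sides. So neg: 4*x = -12.
Step 6. [4*x = -12] leading coefficient 4: divide by 4 ⇒ div: x = -3.

Answer: x ∈ {-3}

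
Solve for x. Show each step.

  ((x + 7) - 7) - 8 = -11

Step 1. [((x + 7) - 7) - 8 = -11] add 8: x sits inside (… - 8). So sub: (x + 7) - 7 = -3.
Step 2. [(x + 7) - 7 = -3] the outer -7 inverts by adding 7, so sub: x + 7 = 4.
Step 3. [x + 7 = 4] peel the +7: subtract 7 from each side, so sub: x = -3.

Answer: x ∈ {-3}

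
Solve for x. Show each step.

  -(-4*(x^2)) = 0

Step 1. [-(-4*(x^2)) = 0] LHS negated; negate both sides, so neg: -4*(x^2) = 0.
Step 2. [-4*(x^2) = 0] divide by the outer -4. So div: x^2 = 0.
Step 3. [x^2 = 0] LHS squared, RHS 0 ≥ 0: apply √ (±), so sqrt: x = 0.

Answer: x ∈ {0}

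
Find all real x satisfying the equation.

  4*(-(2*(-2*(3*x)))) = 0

Step 1. [4*(-(2*(-2*(3*x)))) = 0] divide by the outer 4 ⇒ div: -(2*(-2*(3*x))) = 0.
Step 2. [-(2*(-2*(3*x))) = 0] leading − — multiply by −1 ⇒ neg: 2*(-2*(3*x)) = 0.
Step 3. [2*(-2*(3*x)) = 0] 2·(inner) — divide through by 2, so div: -2*(3*x) = 0.
Step 4. [-2*(3*x) = 0] LHS = -2·(…); ÷-2 both sides. So div: 3*x = 0.
Step 5. [3*x = 0] 3 out front; divide by 3. So div: x = 0.

Answer: x ∈ {0}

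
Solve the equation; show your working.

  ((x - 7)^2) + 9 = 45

Step 1. [((x - 7)^2) + 9 = 45] the outer +9 inverts by subtracting 9. So sub: (x - 7)^2 = 36.
Step 2. [(x - 7)^2 = 36] LHS squared, RHS 36 ≥ 0: apply √ (±), so sqrt: x - 7 = 6 or -6.
Step 3. [x - 7 = 6 or -6] the outer -7 inverts by adding 7 ⇒ sub: x = 13 or 1.

Answer: x ∈ {1, 13}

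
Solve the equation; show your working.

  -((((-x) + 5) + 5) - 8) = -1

Step 1. [-((((-x) + 5) + 5) - 8) = -1] LHS negated; negate both sides ⇒ neg: (((-x) + 5) + 5) - 8 = 1.
Step 2. [(((-x) + 5) + 5) - 8 = 1] the outer -8 inverts by adding 8, so sub: ((-x) + 5) + 5 = 9.
Step 3. [((-x) + 5) + 5 = 9] +5 is outermost — subtract 5 both sides, so sub: (-x) + 5 = 4.
Step 4. [(-x) + 5 = 4] 5 comes off first (subtract 5) ⇒ sub: -x = -1.
Step 5. [-x = -1] flip signs both sides. So neg: x = 1.

Answer: x ∈ {1}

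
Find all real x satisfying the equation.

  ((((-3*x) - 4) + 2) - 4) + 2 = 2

Step 1. [((((-3*x) - 4) + 2) - 4) + 2 = 2] +2 is outermost — subtract 2 both sides. So sub: (((-3*x) - 4) + 2) - 4 = 0.
Step 2. [(((-3*x) - 4) + 2) - 4 = 0] add 4: x sits inside (… - 4) ⇒ sub: ((-3*x) - 4) + 2 = 4.
Step 3. [((-3*x) - 4) + 2 = 4] the outer +2 inverts by subtracting 2 ⇒ sub: (-3*x) - 4 = 2.
Step 4. [(-3*x) - 4 = 2] add 4: x sits inside (… - 4), so sub: -3*x = 6.
Step 5. [-3*x = 6] divide by the outer -3 ⇒ div: x = -2.

Answer: x ∈ {-2}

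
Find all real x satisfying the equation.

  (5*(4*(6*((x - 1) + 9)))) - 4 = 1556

Step 1. [(5*(4*(6*((x - 1) + 9)))) - 4 = 1556] peel the -4: add 4 from each side. So sub: 5*(4*(6*((x - 1) + 9))) = 1560.
Step 2. [5*(4*(6*((x - 1) + 9))) = 1560] 5·(inner) — divide through by 5, so div: 4*(6*((x - 1) + 9)) = 312.
Step 3. [4*(6*((x - 1) + 9)) = 312] 4·(inner) — divide through by 4. So div: 6*((x - 1) + 9) = 78.
Step 4. [6*((x - 1) + 9) = 78] 6 out front; divide by 6. So div: (x - 1) + 9 = 13.
Step 5. [(x - 1) + 9 = 13] subtract 9: x sits inside (… + 9) ⇒ sub: x - 1 = 4.
Step 6. [x - 1 = 4] add 1: x sits inside (… - 1) ⇒ sub: x = 5.

Answer: x ∈ {5}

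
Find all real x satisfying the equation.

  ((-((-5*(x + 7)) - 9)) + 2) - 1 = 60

Step 1. [((-((-5*(x + 7)) - 9)) + 2) - 1 = 60] peel the -1: add 1 from each side ⇒ sub: (-((-5*(x + 7)) - 9)) + 2 = 61.
Step 2. [(-((-5*(x + 7)) - 9)) + 2 = 61] 2 comes off first (subtract 2) ⇒ sub: -((-5*(x + 7)) - 9) = 59.
Step 3. [-((-5*(x + 7)) - 9) = 59] leading − — multiply by −1. So neg: (-5*(x + 7)) - 9 = -59.
Step 4. [(-5*(x + 7)) - 9 = -59] 9 comes off first (add 9). So sub: -5*(x + 7) = -50.
Step 5. [-5*(x + 7) = -50] leading coefficient -5: divide by -5. So div: x + 7 = 10.
Step 6. [x + 7 = 10] subtract 7: x sits inside (… + 7) ⇒ sub: x = 3.

Answer: x ∈ {3}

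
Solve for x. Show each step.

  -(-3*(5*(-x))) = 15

Step 1. [-(-3*(5*(-x))) = 15] leading − — multiply by −1 ⇒ neg: -3*(5*(-x)) = -15.
Step 2. [-3*(5*(-x)) = -15] -3·(inner) — divide through by -3, so div: 5*(-x) = 5.
Step 3. [5*(-x) = 5] LHS = 5·(…); ÷5 both sides ⇒ div: -x = 1.
Step 4. [-x = 1] flip signs both sides. So neg: x = -1.

Answer: x ∈ {-1}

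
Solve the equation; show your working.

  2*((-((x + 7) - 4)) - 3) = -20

Step 1. [2*((-((x + 7) - 4)) - 3) = -20] divide by the outer 2. So div: (-((x + 7) - 4)) - 3 = -10.
Step 2. [(-((x + 7) - 4)) - 3 = -10] add 3: x sits inside (… - 3) ⇒ sub: -((x + 7) - 4) = -7.
Step 3. [-((x + 7) - 4) = -7] flip signs both sides, so neg: (x + 7) - 4 = 7.
Step 4. [(x + 7) - 4 = 7] the outer -4 inverts by adding 4 ⇒ sub: x + 7 = 11.
Step 5. [x + 7 = 11] the outer +7 inverts by subtracting 7, so sub: x = 4.

Answer: x ∈ {4}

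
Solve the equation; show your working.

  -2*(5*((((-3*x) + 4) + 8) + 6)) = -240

Step 1. [-2*(5*((((-3*x) + 4) + 8) + 6)) = -240] -2·(inner) — divide through by -2 ⇒ div: 5*((((-3*x) + 4) + 8) + 6) = 120.
Step 2. [5*((((-3*x) + 4) + 8) + 6) = 120] leading coefficient 5: divide by 5. So div: (((-3*x) + 4) + 8) + 6 = 24.
Step 3. [(((-3*x) + 4) + 8) + 6 = 24] +6 is outermost — subtract 6 both sides, so sub: ((-3*x) + 4) + 8 = 18.
Step 4. [((-3*x) + 4) + 8 = 18] +8 is outermost — subtract 8 both sides. So sub: (-3*x) + 4 = 10.
Step 5. [(-3*x) + 4 = 10] peel the +4: subtract 4 from each side, so sub: -3*x = 6.
Step 6. [-3*x = 6] divide by the outer -3. So div: x = -2.

Answer: x ∈ {-2}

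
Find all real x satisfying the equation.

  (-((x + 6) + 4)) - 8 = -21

Step 1. [(-((x + 6) + 4)) - 8 = -21] add 8: x sits inside (… - 8) ⇒ sub: -((x + 6) + 4) = -13.
Step 2. [-((x + 6) + 4) = -13] flip signs both sides, so neg: (x + 6) + 4 = 13.
Step 3. [(x + 6) + 4 = 13] the outer +4 inverts by subtracting 4, so sub: x + 6 = 9.
Step 4. [x + 6 = 9] the outer +6 inverts by subtracting 6. So sub: x = 3.

Answer: x ∈ {3}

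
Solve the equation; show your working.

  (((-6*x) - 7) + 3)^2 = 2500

Step 1. [(((-6*x) - 7) + 3)^2 = 2500] √ both sides: 2500 ≥ 0 gives two branches. So sqrt: ((-6*x) - 7) + 3 = 50 or -50.
Step 2. [((-6*x) - 7) + 3 = 50 or -50] the outer +3 inverts by subtracting 3. So sub: (-6*x) - 7 = 47 or -53.
Step 3. [(-6*x) - 7 = 47 or -53] 7 comes off first (add 7), so sub: -6*x = 54 or -46.
Step 4. [-6*x = 54 or -46] divide by the outer -6 ⇒ div: x = -9 or 23/3.

Answer: x ∈ {-9, 23/3}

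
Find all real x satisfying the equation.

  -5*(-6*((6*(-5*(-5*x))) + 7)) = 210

Step 1. [-5*(-6*((6*(-5*(-5*x))) + 7)) = 210] leading coefficient -5: divide by -5 ⇒ div: -6*((6*(-5*(-5*x))) + 7) = -42.
Step 2. [-6*((6*(-5*(-5*x))) + 7) = -42] LHS = -6·(…); ÷-6 both sides ⇒ div: (6*(-5*(-5*x))) + 7 = 7.
Step 3. [(6*(-5*(-5*x))) + 7 = 7] 7 comes off first (subtract 7), so sub: 6*(-5*(-5*x)) = 0.
Step 4. [6*(-5*(-5*x)) = 0] leading coefficient 6: divide by 6. So div: -5*(-5*x) = 0.
Step 5. [-5*(-5*x) = 0] leading coefficient -5: divide by -5 ⇒ div: -5*x = 0.
Step 6. [-5*x = 0] leading coefficient -5: divide by -5. So div: x = 0.

Answer: x ∈ {0}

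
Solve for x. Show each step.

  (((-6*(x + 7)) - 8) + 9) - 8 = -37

Step 1. [(((-6*(x + 7)) - 8) + 9) - 8 = -37] the outer -8 inverts by adding 8, so sub: ((-6*(x + 7)) - 8) + 9 = -29.
Step 2. [((-6*(x + 7)) - 8) + 9 = -29] 9 comes off first (subtract 9). So sub: (-6*(x + 7)) - 8 = -38.
Step 3. [(-6*(x + 7)) - 8 = -38] 8 comes off first (add 8). So sub: -6*(x + 7) = -30.
Step 4. [-6*(x + 7) = -30] leading coefficient -6: divide by -6. So div: x + 7 = 5.
Step 5. [x + 7 = 5] peel the +7: subtract 7 from each side, so sub: x = -2.

Answer: x ∈ {-2}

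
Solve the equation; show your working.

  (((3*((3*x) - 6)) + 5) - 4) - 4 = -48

Step 1. [(((3*((3*x) - 6)) + 5) - 4) - 4 = -48] -4 is outermost — add 4 both sides, so sub: ((3*((3*x) - 6)) + 5) - 4 = -44.
Step 2. [((3*((3*x) - 6)) + 5) - 4 = -44] -4 is outermost — add 4 both sides. So sub: (3*((3*x) - 6)) + 5 = -40.
Step 3. [(3*((3*x) - 6)) + 5 = -40] peel the +5: subtract 5 from each side, so sub: 3*((3*x) - 6) = -45.
Step 4. [3*((3*x) - 6) = -45] 3·(inner) — divide through by 3, so div: (3*x) - 6 = -15.
Step 5. [(3*x) - 6 = -15] 3 divides every term; factor it out. So factor: x - 2 = -5.
Step 6. [x - 2 = -5] -2 is outermost — add 2 both sides. So sub: x = -3.

Answer: x ∈ {-3}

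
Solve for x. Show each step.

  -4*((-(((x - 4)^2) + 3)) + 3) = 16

Step 1. [-4*((-(((x - 4)^2) + 3)) + 3) = 16] leading coefficient -4: divide by -4. So div: (-(((x - 4)^2) + 3)) + 3 = -4.
Step 2. [(-(((x - 4)^2) + 3)) + 3 = -4] 3 comes off first (subtract 3), so sub: -(((x - 4)^2) + 3) = -7.
Step 3. [-(((x - 4)^2) + 3) = -7] leading − — multiply by −1. So neg: ((x - 4)^2) + 3 = 7.
Step 4. [((x - 4)^2) + 3 = 7] subtract 3: x sits inside (… + 3). So sub: (x - 4)^2 = 4.
Step 5. [(x - 4)^2 = 4] 4 ≥ 0, LHS is (·)² — take ±√. So sqrt: x - 4 = 2 or -2.
Step 6. [x - 4 = 2 or -2] 4 comes off first (add 4) ⇒ sub: x = 6 or 2.

Answer: x ∈ {2, 6}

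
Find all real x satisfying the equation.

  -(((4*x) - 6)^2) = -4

Step 1. [-(((4*x) - 6)^2) = -4] leading − — multiply by −1 ⇒ neg: ((4*x) - 6)^2 = 4.
Step 2. [((4*x) - 6)^2 = 4] √ both sides: 4 ≥ 0 gives two branches, so sqrt: (4*x) - 6 = 2 or -2.
Step 3. [(4*x) - 6 = 2 or -2] 6 comes off first (add 6) ⇒ sub: 4*x = 8 or 4.
Step 4. [4*x = 8 or 4] leading coefficient 4: divide by 4, so div: x = 2 or 1.

Answer: x ∈ {1, 2}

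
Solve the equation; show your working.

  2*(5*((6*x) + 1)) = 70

Step 1. [2*(5*((6*x) + 1)) = 70] LHS = 2·(…); ÷2 both sides ⇒ div: 5*((6*x) + 1) = 35.
Step 2. [5*((6*x) + 1) = 35] 5 out front; divide by 5 ⇒ div: (6*x) + 1 = 7.
Step 3. [(6*x) + 1 = 7] peel the +1: subtract 1 from each side. So sub: 6*x = 6.
Step 4. [6*x = 6] leading coefficient 6: divide by 6. So div: x = 1.

Answer: x ∈ {1}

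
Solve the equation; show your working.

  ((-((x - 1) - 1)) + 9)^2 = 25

Step 1. [((-((x - 1) - 1)) + 9)^2 = 25] √ both sides: 25 ≥ 0 gives two branches, so sqrt: (-((x - 1) - 1)) + 9 = 5 or -5.
Step 2. [(-((x - 1) - 1)) + 9 = 5 or -5] peel the +9: subtract 9 from each side, so sub: -((x - 1) - 1) = -4 or -14.
Step 3. [-((x - 1) - 1) = -4 or -14] LHS negated; negate both sides ⇒ neg: (x - 1) - 1 = 4 or 14.
Step 4. [(x - 1) - 1 = 4 or 14] add 1: x sits inside (… - 1) ⇒ sub: x - 1 = 5 or 15.
Step 5. [x - 1 = 5 or 15] -1 is outermost — add 1 both sides ⇒ sub: x = 6 or 16.

Answer: x ∈ {6, 16}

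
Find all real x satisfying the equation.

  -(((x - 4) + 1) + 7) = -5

Step 1. [-(((x - 4) + 1) + 7) = -5] flip signs both sides. So neg: ((x - 4) + 1) + 7 = 5.
Step 2. [((x - 4) + 1) + 7 = 5] +7 is outermost — subtract 7 both sides. So sub: (x - 4) + 1 = -2.
Step 3. [(x - 4) + 1 = -2] subtract 1: x sits inside (… + 1), so sub: x - 4 = -3.
Step 4. [x - 4 = -3] add 4: x sits inside (… - 4). So sub: x = 1.

Answer: x ∈ {1}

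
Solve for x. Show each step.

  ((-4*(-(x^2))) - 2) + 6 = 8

Step 1. [((-4*(-(x^2))) - 2) + 6 = 8] +6 is outermost — subtract 6 both sides ⇒ sub: (-4*(-(x^2))) - 2 = 2.
Step 2. [(-4*(-(x^2))) - 2 = 2] peel the -2: add 2 from each side. So sub: -4*(-(x^2)) = 4.
Step 3. [-4*(-(x^2)) = 4] -4·(inner) — divide through by -4, so div: -(x^2) = -1.
Step 4. [-(x^2) = -1] leading − — multiply by −1. So neg: x^2 = 1.
Step 5. [x^2 = 1] √ both sides: 1 ≥ 0 gives two branches ⇒ sqrt: x = 1 or -1.

Answer: x ∈ {-1, 1}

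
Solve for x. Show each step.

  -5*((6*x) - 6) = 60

Step 1. [-5*((6*x) - 6) = 60] -5·(inner) — divide through by -5. So div: (6*x) - 6 = -12.
Step 2. [(6*x) - 6 = -12] common factor 6 (LHS and -12) — divide through. So factor: x - 1 = -2.
Step 3. [x - 1 = -2] peel the -1: add 1 from each side. So sub: x = -1.

Answer: x ∈ {-1}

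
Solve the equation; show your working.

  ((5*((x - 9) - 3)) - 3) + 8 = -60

Step 1. [((5*((x - 9) - 3)) - 3) + 8 = -60] subtract 8: x sits inside (… + 8), so sub: (5*((x - 9) - 3)) - 3 = -68.
Step 2. [(5*((x - 9) - 3)) - 3 = -68] the outer -3 inverts by adding 3 ⇒ sub: 5*((x - 9) - 3) = -65.
Step 3. [5*((x - 9) - 3) = -65] LHS = 5·(…); ÷5 both sides. So div: (x - 9) - 3 = -13.
Step 4. [(x - 9) - 3 = -13] peel the -3: add 3 from each side, so sub: x - 9 = -10.
Step 5. [x - 9 = -10] peel the -9: add 9 from each side, so sub: x = -1.

Answer: x ∈ {-1}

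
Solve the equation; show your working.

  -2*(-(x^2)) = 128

Step 1. [-2*(-(x^2)) = 128] -2·(inner) — divide through by -2. So div: -(x^2) = -64.
Step 2. [-(x^2) = -64] leading − — multiply by −1. So neg: x^2 = 64.
Step 3. [x^2 = 64] 64 ≥ 0, LHS is (·)² — take ±√ ⇒ sqrt: x = 8 or -8.

Answer: x ∈ {-8, 8}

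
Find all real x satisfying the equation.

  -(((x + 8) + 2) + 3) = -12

Step 1. [-(((x + 8) + 2) + 3) = -12] LHS negated; negate both sides ⇒ neg: ((x + 8) + 2) + 3 = 12.
Step 2. [((x + 8) + 2) + 3 = 12] the outer +3 inverts by subtracting 3 ⇒ sub: (x + 8) + 2 = 9.
Step 3. [(x + 8) + 2 = 9] +2 is outermost — subtract 2 both sides, so sub: x + 8 = 7.
Step 4. [x + 8 = 7] subtract 8: x sits inside (… + 8), so sub: x = -1.

Answer: x ∈ {-1}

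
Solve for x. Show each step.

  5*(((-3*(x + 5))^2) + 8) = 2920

Step 1. [5*(((-3*(x + 5))^2) + 8) = 2920] 5·(inner) — divide through by 5, so div: ((-3*(x + 5))^2) + 8 = 584.
Step 2. [((-3*(x + 5))^2) + 8 = 584] +8 is outermost — subtract 8 both sides ⇒ sub: (-3*(x + 5))^2 = 576.
Step 3. [(-3*(x + 5))^2 = 576] LHS squared, RHS 576 ≥ 0: apply √ (±) ⇒ sqrt: -3*(x + 5) = 24 or -24.
Step 4. [-3*(x + 5) = 24 or -24] -3·(inner) — divide through by -3. So div: x + 5 = -8 or 8.
Step 5. [x + 5 = -8 or 8] subtract 5: x sits inside (… + 5) ⇒ sub: x = -13 or 3.

Answer: x ∈ {-13, 3}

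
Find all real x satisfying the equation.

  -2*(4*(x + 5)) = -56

Step 1. [-2*(4*(x + 5)) = -56] -2 out front; divide by -2 ⇒ div: 4*(x + 5) = 28.
Step 2. [4*(x + 5) = 28] 4·(inner) — divide through by 4 ⇒ div: x + 5 = 7.
Step 3. [x + 5 = 7] subtract 5: x sits inside (… + 5) ⇒ sub: x = 2.

Answer: x ∈ {2}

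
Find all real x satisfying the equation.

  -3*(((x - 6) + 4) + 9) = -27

Step 1. [-3*(((x - 6) + 4) + 9) = -27] -3 out front; divide by -3 ⇒ div: ((x - 6) + 4) + 9 = 9.
Step 2. [((x - 6) + 4) + 9 = 9] subtract 9: x sits inside (… + 9) ⇒ sub: (x - 6) + 4 = 0.
Step 3. [(x - 6) + 4 = 0] the outer +4 inverts by subtracting 4. So sub: x - 6 = -4.
Step 4. [x - 6 = -4] add 6: x sits inside (… - 6). So sub: x = 2.

Answer: x ∈ {2}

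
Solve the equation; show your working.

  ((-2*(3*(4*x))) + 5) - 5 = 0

Step 1. [((-2*(3*(4*x))) + 5) - 5 = 0] add 5: x sits inside (… - 5), so sub: (-2*(3*(4*x))) + 5 = 5.
Step 2. [(-2*(3*(4*x))) + 5 = 5] subtract 5: x sits inside (… + 5). So sub: -2*(3*(4*x)) = 0.
Step 3. [-2*(3*(4*x)) = 0] -2·(inner) — divide through by -2 ⇒ div: 3*(4*x) = 0.
Step 4. [3*(4*x) = 0] 3 out front; divide by 3 ⇒ div: 4*x = 0.
Step 5. [4*x = 0] 4 out front; divide by 4, so div: x = 0.

Answer: x ∈ {0}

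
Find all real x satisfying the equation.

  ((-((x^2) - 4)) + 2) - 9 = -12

Step 1. [((-((x^2) - 4)) + 2) - 9 = -12] add 9: x sits inside (… - 9) ⇒ sub: (-((x^2) - 4)) + 2 = -3.
Step 2. [(-((x^2) - 4)) + 2 = -3] +2 is outermost — subtract 2 both sides ⇒ sub: -((x^2) - 4) = -5.
Step 3. [-((x^2) - 4) = -5] leading − — multiply by −1. So neg: (x^2) - 4 = 5.
Step 4. [(x^2) - 4 = 5] peel the -4: add 4 from each side. So sub: x^2 = 9.
Step 5. [x^2 = 9] LHS squared, RHS 9 ≥ 0: apply √ (±), so sqrt: x = 3 or -3.

Answer: x ∈ {-3, 3}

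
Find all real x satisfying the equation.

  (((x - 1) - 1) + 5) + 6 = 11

Step 1. [(((x - 1) - 1) + 5) + 6 = 11] +6 is outermost — subtract 6 both sides ⇒ sub: ((x - 1) - 1) + 5 = 5.
Step 2. [((x - 1) - 1) + 5 = 5] +5 is outermost — subtract 5 both sides, so sub: (x - 1) - 1 = 0.
Step 3. [(x - 1) - 1 = 0] 1 comes off first (add 1), so sub: x - 1 = 1.
Step 4. [x - 1 = 1] 1 comes off first (add 1). So sub: x = 2.

Answer: x ∈ {2}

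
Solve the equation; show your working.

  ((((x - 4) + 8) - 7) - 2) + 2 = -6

Step 1. [((((x - 4) + 8) - 7) - 2) + 2 = -6] 2 comes off first (subtract 2) ⇒ sub: (((x - 4) + 8) - 7) - 2 = -8.
Step 2. [(((x - 4) + 8) - 7) - 2 = -8] the outer -2 inverts by adding 2 ⇒ sub: ((x - 4) + 8) - 7 = -6.
Step 3. [((x - 4) + 8) - 7 = -6] the outer -7 inverts by adding 7 ⇒ sub: (x - 4) + 8 = 1.
Step 4. [(x - 4) + 8 = 1] the outer +8 inverts by subtracting 8 ⇒ sub: x - 4 = -7.
Step 5. [x - 4 = -7] add 4: x sits inside (… - 4). So sub: x = -3.

Answer: x ∈ {-3}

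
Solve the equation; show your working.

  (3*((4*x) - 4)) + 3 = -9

Step 1. [(3*((4*x) - 4)) + 3 = -9] 3 comes off first (subtract 3). So sub: 3*((4*x) - 4) = -12.
Step 2. [3*((4*x) - 4) = -12] 3 out front; divide by 3 ⇒ div: (4*x) - 4 = -4.
Step 3. [(4*x) - 4 = -4] 4 comes off first (add 4) ⇒ sub: 4*x = 0.
Step 4. [4*x = 0] 4 out front; divide by 4, so div: x = 0.

Answer: x ∈ {0}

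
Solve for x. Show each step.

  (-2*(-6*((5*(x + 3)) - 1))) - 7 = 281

Step 1. [(-2*(-6*((5*(x + 3)) - 1))) - 7 = 281] -7 is outermost — add 7 both sides. So sub: -2*(-6*((5*(x + 3)) - 1)) = 288.
Step 2. [-2*(-6*((5*(x + 3)) - 1)) = 288] -2 out front; divide by -2 ⇒ div: -6*((5*(x + 3)) - 1) = -144.
Step 3. [-6*((5*(x + 3)) - 1) = -144] -6·(inner) — divide through by -6, so div: (5*(x + 3)) - 1 = 24.
Step 4. [(5*(x + 3)) - 1 = 24] the outer -1 inverts by adding 1 ⇒ sub: 5*(x + 3) = 25.
Step 5. [5*(x + 3) = 25] 5·(inner) — divide through by 5. So div: x + 3 = 5.
Step 6. [x + 3 = 5] +3 is outermost — subtract 3 both sides, so sub: x = 2.

Answer: x ∈ {2}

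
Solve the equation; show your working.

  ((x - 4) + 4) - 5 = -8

Step 1. [((x - 4) + 4) - 5 = -8] -5 is outermost — add 5 both sides. So sub: (x - 4) + 4 = -3.
Step 2. [(x - 4) + 4 = -3] 4 comes off first (subtract 4) ⇒ sub: x - 4 = -7.
Step 3. [x - 4 = -7] add 4: x sits inside (… - 4) ⇒ sub: x = -3.

Answer: x ∈ {-3}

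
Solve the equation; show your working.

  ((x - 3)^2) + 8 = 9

Step 1. [((x - 3)^2) + 8 = 9] +8 is outermost — subtract 8 both sides, so sub: (x - 3)^2 = 1.
Step 2. [(x - 3)^2 = 1] LHS squared, RHS 1 ≥ 0: apply √ (±), so sqrt: x - 3 = 1 or -1.
Step 3. [x - 3 = 1 or -1] -3 is outermost — add 3 both sides, so sub: x = 4 or 2.

Answer: x ∈ {2, 4}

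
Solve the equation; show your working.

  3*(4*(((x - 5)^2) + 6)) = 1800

Step 1. [3*(4*(((x - 5)^2) + 6)) = 1800] LHS = 3·(…); ÷3 both sides, so div: 4*(((x - 5)^2) + 6) = 600.
Step 2. [4*(((x - 5)^2) + 6) = 600] leading coefficient 4: divide by 4, so div: ((x - 5)^2) + 6 = 150.
Step 3. [((x - 5)^2) + 6 = 150] subtract 6: x sits inside (… + 6). So sub: (x - 5)^2 = 144.
Step 4. [(x - 5)^2 = 144] LHS squared, RHS 144 ≥ 0: apply √ (±), so sqrt: x - 5 = 12 or -12.
Step 5. [x - 5 = 12 or -12] the outer -5 inverts by adding 5 ⇒ sub: x = 17 or -7.

Answer: x ∈ {-7, 17}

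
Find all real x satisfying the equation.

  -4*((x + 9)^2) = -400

Step 1. [-4*((x + 9)^2) = -400] divide by the outer -4. So div: (x + 9)^2 = 100.
Step 2. [(x + 9)^2 = 100] LHS squared, RHS 100 ≥ 0: apply √ (±) ⇒ sqrt: x + 9 = 10 or -10.
Step 3. [x + 9 = 10 or -10] +9 is outermost — subtract 9 both sides ⇒ sub: x = 1 or -19.

Answer: x ∈ {-19, 1}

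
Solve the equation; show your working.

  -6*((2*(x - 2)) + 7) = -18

Step 1. [-6*((2*(x - 2)) + 7) = -18] -6 out front; divide by -6, so div: (2*(x - 2)) + 7 = 3.
Step 2. [(2*(x - 2)) + 7 = 3] subtract 7: x sits inside (… + 7), so sub: 2*(x - 2) = -4.
Step 3. [2*(x - 2) = -4] LHS = 2·(…); ÷2 both sides. So div: x - 2 = -2.
Step 4. [x - 2 = -2] peel the -2: add 2 from each side, so sub: x = 0.

Answer: x ∈ {0}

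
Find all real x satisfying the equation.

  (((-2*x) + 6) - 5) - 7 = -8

Step 1. [(((-2*x) + 6) - 5) - 7 = -8] peel the -7: add 7 from each side, so sub: ((-2*x) + 6) - 5 = -1.
Step 2. [((-2*x) + 6) - 5 = -1] the outer -5 inverts by adding 5, so sub: (-2*x) + 6 = 4.
Step 3. [(-2*x) + 6 = 4] -2 | LHS and -2 | 4: pull -2 out. So factor: x - 3 = -2.
Step 4. [x - 3 = -2] the outer -3 inverts by adding 3, so sub: x = 1.

Answer: x ∈ {1}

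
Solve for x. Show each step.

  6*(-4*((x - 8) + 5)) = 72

Step 1. [6*(-4*((x - 8) + 5)) = 72] LHS = 6·(…); ÷6 both sides. So div: -4*((x - 8) + 5) = 12.
Step 2. [-4*((x - 8) + 5) = 12] LHS = -4·(…); ÷-4 both sides, so div: (x - 8) + 5 = -3.
Step 3. [(x - 8) + 5 = -3] peel the +5: subtract 5 from each side, so sub: x - 8 = -8.
Step 4. [x - 8 = -8] peel the -8: add 8 from each side, so sub: x = 0.

Answer: x ∈ {0}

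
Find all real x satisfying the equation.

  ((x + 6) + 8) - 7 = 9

Step 1. [((x + 6) + 8) - 7 = 9] 7 comes off first (add 7). So sub: (x + 6) + 8 = 16.
Step 2. [(x + 6) + 8 = 16] peel the +8: subtract 8 from each side. So sub: x + 6 = 8.
Step 3. [x + 6 = 8] subtract 6: x sits inside (… + 6) ⇒ sub: x = 2.

Answer: x ∈ {2}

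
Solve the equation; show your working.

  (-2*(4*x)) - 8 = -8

Step 1. [(-2*(4*x)) - 8 = -8] common factor -2 (LHS and -8) — divide through. So factor: (4*x) + 4 = 4.
Step 2. [(4*x) + 4 = 4] 4 divides every term; factor it out. So factor: x + 1 = 1.
Step 3. [x + 1 = 1] 1 comes off first (subtract 1) ⇒ sub: x = 0.

Answer: x ∈ {0}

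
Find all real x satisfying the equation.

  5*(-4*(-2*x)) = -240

Step 1. [5*(-4*(-2*x)) = -240] 5 out front; divide by 5, so div: -4*(-2*x) = -48.
Step 2. [-4*(-2*x) = -48] leading coefficient -4: divide by -4. So div: -2*x = 12.
Step 3. [-2*x = 12] -2·(inner) — divide through by -2. So div: x = -6.

Answer: x ∈ {-6}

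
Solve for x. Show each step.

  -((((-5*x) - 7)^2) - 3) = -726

Step 1. [-((((-5*x) - 7)^2) - 3) = -726] flip signs both sides. So neg: (((-5*x) - 7)^2) - 3 = 726.
Step 2. [(((-5*x) - 7)^2) - 3 = 726] peel the -3: add 3 from each side. So sub: ((-5*x) - 7)^2 = 729.
Step 3. [((-5*x) - 7)^2 = 729] √ both sides: 729 ≥ 0 gives two branches. So sqrt: (-5*x) - 7 = 27 or -27.
Step 4. [(-5*x) - 7 = 27 or -27] peel the -7: add 7 from each side. So sub: -5*x = 34 or -20.
Step 5. [-5*x = 34 or -20] leading coefficient -5: divide by -5. So div: x = -34/5 or 4.

Answer: x ∈ {-34/5, 4}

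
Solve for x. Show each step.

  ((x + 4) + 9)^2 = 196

Step 1. [((x + 4) + 9)^2 = 196] √ both sides: 196 ≥ 0 gives two branches, so sqrt: (x + 4) + 9 = 14 or -14.
Step 2. [(x + 4) + 9 = 14 or -14] the outer +9 inverts by subtracting 9 ⇒ sub: x + 4 = 5 or -23.
Step 3. [x + 4 = 5 or -23] +4 is outermost — subtract 4 both sides, so sub: x = 1 or -27.

Answer: x ∈ {-27, 1}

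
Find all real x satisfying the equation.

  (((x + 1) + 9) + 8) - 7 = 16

Step 1. [(((x + 1) + 9) + 8) - 7 = 16] peel the -7: add 7 from each side. So sub: ((x + 1) + 9) + 8 = 23.
Step 2. [((x + 1) + 9) + 8 = 23] the outer +8 inverts by subtracting 8, so sub: (x + 1) + 9 = 15.
Step 3. [(x + 1) + 9 = 15] 9 comes off first (subtract 9). So sub: x + 1 = 6.
Step 4. [x + 1 = 6] the outer +1 inverts by subtracting 1. So sub: x = 5.

Answer: x ∈ {5}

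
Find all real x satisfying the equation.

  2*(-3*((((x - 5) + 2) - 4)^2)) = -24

Step 1. [2*(-3*((((x - 5) + 2) - 4)^2)) = -24] divide by the outer 2 ⇒ div: -3*((((x - 5) + 2) - 4)^2) = -12.
Step 2. [-3*((((x - 5) + 2) - 4)^2) = -12] -3 out front; divide by -3, so div: (((x - 5) + 2) - 4)^2 = 4.
Step 3. [(((x - 5) + 2) - 4)^2 = 4] 4 ≥ 0, LHS is (·)² — take ±√ ⇒ sqrt: ((x - 5) + 2) - 4 = 2 or -2.
Step 4. [((x - 5) + 2) - 4 = 2 or -2] -4 is outermost — add 4 both sides. So sub: (x - 5) + 2 = 6 or 2.
Step 5. [(x - 5) + 2 = 6 or 2] +2 is outermost — subtract 2 both sides ⇒ sub: x - 5 = 4 or 0.
Step 6. [x - 5 = 4 or 0] the outer -5 inverts by adding 5. So sub: x = 9 or 5.

Answer: x ∈ {5, 9}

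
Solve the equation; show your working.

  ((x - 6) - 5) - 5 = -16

Step 1. [((x - 6) - 5) - 5 = -16] add 5: x sits inside (… - 5), so sub: (x - 6) - 5 = -11.
Step 2. [(x - 6) - 5 = -11] add 5: x sits inside (… - 5) ⇒ sub: x - 6 = -6.
Step 3. [x - 6 = -6] peel the -6: add 6 from each side, so sub: x = 0.

Answer: x ∈ {0}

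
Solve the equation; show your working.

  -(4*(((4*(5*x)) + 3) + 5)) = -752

Step 1. [-(4*(((4*(5*x)) + 3) + 5)) = -752] flip signs both sides ⇒ neg: 4*(((4*(5*x)) + 3) + 5) = 752.
Step 2. [4*(((4*(5*x)) + 3) + 5) = 752] LHS = 4·(…); ÷4 both sides ⇒ div: ((4*(5*x)) + 3) + 5 = 188.
Step 3. [((4*(5*x)) + 3) + 5 = 188] peel the +5: subtract 5 from each side. So sub: (4*(5*x)) + 3 = 183.
Step 4. [(4*(5*x)) + 3 = 183] 3 comes off first (subtract 3) ⇒ sub: 4*(5*x) = 180.
Step 5. [4*(5*x) = 180] LHS = 4·(…); ÷4 both sides ⇒ div: 5*x = 45.
Step 6. [5*x = 45] 5·(inner) — divide through by 5, so div: x = 9.

Answer: x ∈ {9}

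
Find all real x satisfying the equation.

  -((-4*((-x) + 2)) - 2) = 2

Step 1. [-((-4*((-x) + 2)) - 2) = 2] flip signs both sides, so neg: (-4*((-x) + 2)) - 2 = -2.
Step 2. [(-4*((-x) + 2)) - 2 = -2] -2 is outermost — add 2 both sides ⇒ sub: -4*((-x) + 2) = 0.
Step 3. [-4*((-x) + 2) = 0] leading coefficient -4: divide by -4. So div: (-x) + 2 = 0.
Step 4. [(-x) + 2 = 0] the outer +2 inverts by subtracting 2, so sub: -x = -2.
Step 5. [-x = -2] flip signs both sides. So neg: x = 2.

Answer: x ∈ {2}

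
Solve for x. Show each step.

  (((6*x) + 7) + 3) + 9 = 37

Step 1. [(((6*x) + 7) + 3) + 9 = 37] 9 comes off first (subtract 9), so sub: ((6*x) + 7) + 3 = 28.
Step 2. [((6*x) + 7) + 3 = 28] the outer +3 inverts by subtracting 3 ⇒ sub: (6*x) + 7 = 25.
Step 3. [(6*x) + 7 = 25] +7 is outermost — subtract 7 both sides, so sub: 6*x = 18.
Step 4. [6*x = 18] 6 out front; divide by 6 ⇒ div: x = 3.

Answer: x ∈ {3}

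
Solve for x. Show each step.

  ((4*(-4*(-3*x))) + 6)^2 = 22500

Step 1. [((4*(-4*(-3*x))) + 6)^2 = 22500] √ both sides: 22500 ≥ 0 gives two branches, so sqrt: (4*(-4*(-3*x))) + 6 = 150 or -150.
Step 2. [(4*(-4*(-3*x))) + 6 = 150 or -150] subtract 6: x sits inside (… + 6), so sub: 4*(-4*(-3*x)) = 144 or -156.
Step 3. [4*(-4*(-3*x)) = 144 or -156] 4 out front; divide by 4 ⇒ div: -4*(-3*x) = 36 or -39.
Step 4. [-4*(-3*x) = 36 or -39] -4 out front; divide by -4, so div: -3*x = -9 or 39/4.
Step 5. [-3*x = -9 or 39/4] LHS = -3·(…); ÷-3 both sides. So div: x = 3 or -13/4.

Answer: x ∈ {-13/4, 3}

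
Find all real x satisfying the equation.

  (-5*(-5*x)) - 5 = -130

Step 1. [(-5*(-5*x)) - 5 = -130] common factor -5 (LHS and -130) — divide through ⇒ factor: (-5*x) + 1 = 26.
Step 2. [(-5*x) + 1 = 26] +1 is outermost — subtract 1 both sides ⇒ sub: -5*x = 25.
Step 3. [-5*x = 25] divide by the outer -5 ⇒ div: x = -5.

Answer: x ∈ {-5}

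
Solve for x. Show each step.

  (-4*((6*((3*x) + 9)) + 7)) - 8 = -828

Step 1. [(-4*((6*((3*x) + 9)) + 7)) - 8 = -828] common factor -4 (LHS and -828) — divide through ⇒ factor: ((6*((3*x) + 9)) + 7) + 2 = 207.
Step 2. [((6*((3*x) + 9)) + 7) + 2 = 207] the outer +2 inverts by subtracting 2. So sub: (6*((3*x) + 9)) + 7 = 205.
Step 3. [(6*((3*x) + 9)) + 7 = 205] peel the +7: subtract 7 from each side, so sub: 6*((3*x) + 9) = 198.
Step 4. [6*((3*x) + 9) = 198] leading coefficient 6: divide by 6, so div: (3*x) + 9 = 33.
Step 5. [(3*x) + 9 = 33] 9 comes off first (subtract 9), so sub: 3*x = 24.
Step 6. [3*x = 24] divide by the outer 3 ⇒ div: x = 8.

Answer: x ∈ {8}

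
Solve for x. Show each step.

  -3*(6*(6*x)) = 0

Step 1. [-3*(6*(6*x)) = 0] -3·(inner) — divide through by -3, so div: 6*(6*x) = 0.
Step 2. [6*(6*x) = 0] 6 out front; divide by 6, so div: 6*x = 0.
Step 3. [6*x = 0] divide by the outer 6. So div: x = 0.

Answer: x ∈ {0}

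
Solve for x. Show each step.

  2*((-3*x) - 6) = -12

Step 1. [2*((-3*x) - 6) = -12] 2 out front; divide by 2 ⇒ div: (-3*x) - 6 = -6.
Step 2. [(-3*x) - 6 = -6] -6 is outermost — add 6 both sides. So sub: -3*x = 0.
Step 3. [-3*x = 0] divide by the outer -3. So div: x = 0.

Answer: x ∈ {0}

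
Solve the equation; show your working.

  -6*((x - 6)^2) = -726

Step 1. [-6*((x - 6)^2) = -726] -6 out front; divide by -6. So div: (x - 6)^2 = 121.
Step 2. [(x - 6)^2 = 121] LHS squared, RHS 121 ≥ 0: apply √ (±), so sqrt: x - 6 = 11 or -11.
Step 3. [x - 6 = 11 or -11] add 6: x sits inside (… - 6) ⇒ sub: x = 17 or -5.

Answer: x ∈ {-5, 17}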